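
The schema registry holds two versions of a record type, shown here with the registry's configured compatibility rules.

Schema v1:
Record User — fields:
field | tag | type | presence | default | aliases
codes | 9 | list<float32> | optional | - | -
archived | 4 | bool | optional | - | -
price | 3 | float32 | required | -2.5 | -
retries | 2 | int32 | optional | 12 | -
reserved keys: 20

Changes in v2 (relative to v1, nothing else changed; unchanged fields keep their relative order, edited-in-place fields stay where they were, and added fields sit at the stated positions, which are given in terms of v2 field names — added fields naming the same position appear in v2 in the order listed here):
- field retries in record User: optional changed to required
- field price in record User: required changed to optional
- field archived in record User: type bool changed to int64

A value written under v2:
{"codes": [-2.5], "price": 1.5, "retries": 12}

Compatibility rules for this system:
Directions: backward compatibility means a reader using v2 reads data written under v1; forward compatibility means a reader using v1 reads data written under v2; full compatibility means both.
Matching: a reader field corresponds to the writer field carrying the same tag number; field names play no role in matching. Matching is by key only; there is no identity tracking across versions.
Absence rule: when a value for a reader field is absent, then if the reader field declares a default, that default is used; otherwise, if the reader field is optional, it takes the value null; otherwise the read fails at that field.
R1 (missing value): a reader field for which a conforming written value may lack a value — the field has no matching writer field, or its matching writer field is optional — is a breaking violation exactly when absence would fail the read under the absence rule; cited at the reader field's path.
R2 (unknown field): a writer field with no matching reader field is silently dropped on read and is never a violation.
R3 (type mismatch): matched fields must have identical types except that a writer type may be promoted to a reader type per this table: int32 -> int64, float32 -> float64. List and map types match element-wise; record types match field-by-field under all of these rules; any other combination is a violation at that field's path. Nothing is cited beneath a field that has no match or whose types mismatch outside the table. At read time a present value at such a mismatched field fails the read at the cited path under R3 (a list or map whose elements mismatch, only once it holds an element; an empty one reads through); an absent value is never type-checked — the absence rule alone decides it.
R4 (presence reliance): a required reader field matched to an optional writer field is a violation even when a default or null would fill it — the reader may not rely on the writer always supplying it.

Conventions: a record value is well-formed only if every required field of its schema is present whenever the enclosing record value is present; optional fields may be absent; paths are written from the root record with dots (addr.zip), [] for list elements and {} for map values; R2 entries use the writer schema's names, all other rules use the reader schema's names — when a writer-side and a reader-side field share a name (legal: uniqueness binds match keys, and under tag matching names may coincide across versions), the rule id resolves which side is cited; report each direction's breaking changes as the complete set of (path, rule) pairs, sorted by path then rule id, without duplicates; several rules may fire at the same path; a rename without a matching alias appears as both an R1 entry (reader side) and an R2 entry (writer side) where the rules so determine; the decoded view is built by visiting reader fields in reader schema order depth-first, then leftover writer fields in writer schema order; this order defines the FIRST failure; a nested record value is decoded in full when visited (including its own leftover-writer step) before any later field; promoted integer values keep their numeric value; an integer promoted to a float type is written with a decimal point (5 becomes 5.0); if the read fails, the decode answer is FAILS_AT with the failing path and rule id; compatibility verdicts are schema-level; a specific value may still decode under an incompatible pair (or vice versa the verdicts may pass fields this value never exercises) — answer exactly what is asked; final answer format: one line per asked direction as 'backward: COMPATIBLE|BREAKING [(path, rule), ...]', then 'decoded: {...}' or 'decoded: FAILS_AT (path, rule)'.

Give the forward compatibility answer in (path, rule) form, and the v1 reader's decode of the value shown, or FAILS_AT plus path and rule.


each type pair in User: writer, then reader
forward for User (reader v1, writer v2):
  codes: list<float32> -> list<float32>, writer optional; from codes
  archived: int64 -> bool, writer optional; from archived
  price: float32 -> float32, writer optional; from price
  retries: int32 -> int32, writer required; from retries
  breaking: (archived, R3)
  breaking: (price, R4)
  forward on User therefore BREAKING (2)
migrating the User value to v1:
  codes := [-2.5]
  archived := null (absent, optional -> null)
  price := 1.5
  retries := 12
  => decoded: {"codes": [-2.5], "archived": null, "price": 1.5, "retries": 12}
diffs on User not affecting the asked answer:
  field retries in record User: optional changed to required -> its effect on User is confined to the backward direction, not asked

forward: BREAKING [(archived, R3), (price, R4)]; decoded: {"codes": [-2.5], "archived": null, "price": 1.5, "retries": 12}


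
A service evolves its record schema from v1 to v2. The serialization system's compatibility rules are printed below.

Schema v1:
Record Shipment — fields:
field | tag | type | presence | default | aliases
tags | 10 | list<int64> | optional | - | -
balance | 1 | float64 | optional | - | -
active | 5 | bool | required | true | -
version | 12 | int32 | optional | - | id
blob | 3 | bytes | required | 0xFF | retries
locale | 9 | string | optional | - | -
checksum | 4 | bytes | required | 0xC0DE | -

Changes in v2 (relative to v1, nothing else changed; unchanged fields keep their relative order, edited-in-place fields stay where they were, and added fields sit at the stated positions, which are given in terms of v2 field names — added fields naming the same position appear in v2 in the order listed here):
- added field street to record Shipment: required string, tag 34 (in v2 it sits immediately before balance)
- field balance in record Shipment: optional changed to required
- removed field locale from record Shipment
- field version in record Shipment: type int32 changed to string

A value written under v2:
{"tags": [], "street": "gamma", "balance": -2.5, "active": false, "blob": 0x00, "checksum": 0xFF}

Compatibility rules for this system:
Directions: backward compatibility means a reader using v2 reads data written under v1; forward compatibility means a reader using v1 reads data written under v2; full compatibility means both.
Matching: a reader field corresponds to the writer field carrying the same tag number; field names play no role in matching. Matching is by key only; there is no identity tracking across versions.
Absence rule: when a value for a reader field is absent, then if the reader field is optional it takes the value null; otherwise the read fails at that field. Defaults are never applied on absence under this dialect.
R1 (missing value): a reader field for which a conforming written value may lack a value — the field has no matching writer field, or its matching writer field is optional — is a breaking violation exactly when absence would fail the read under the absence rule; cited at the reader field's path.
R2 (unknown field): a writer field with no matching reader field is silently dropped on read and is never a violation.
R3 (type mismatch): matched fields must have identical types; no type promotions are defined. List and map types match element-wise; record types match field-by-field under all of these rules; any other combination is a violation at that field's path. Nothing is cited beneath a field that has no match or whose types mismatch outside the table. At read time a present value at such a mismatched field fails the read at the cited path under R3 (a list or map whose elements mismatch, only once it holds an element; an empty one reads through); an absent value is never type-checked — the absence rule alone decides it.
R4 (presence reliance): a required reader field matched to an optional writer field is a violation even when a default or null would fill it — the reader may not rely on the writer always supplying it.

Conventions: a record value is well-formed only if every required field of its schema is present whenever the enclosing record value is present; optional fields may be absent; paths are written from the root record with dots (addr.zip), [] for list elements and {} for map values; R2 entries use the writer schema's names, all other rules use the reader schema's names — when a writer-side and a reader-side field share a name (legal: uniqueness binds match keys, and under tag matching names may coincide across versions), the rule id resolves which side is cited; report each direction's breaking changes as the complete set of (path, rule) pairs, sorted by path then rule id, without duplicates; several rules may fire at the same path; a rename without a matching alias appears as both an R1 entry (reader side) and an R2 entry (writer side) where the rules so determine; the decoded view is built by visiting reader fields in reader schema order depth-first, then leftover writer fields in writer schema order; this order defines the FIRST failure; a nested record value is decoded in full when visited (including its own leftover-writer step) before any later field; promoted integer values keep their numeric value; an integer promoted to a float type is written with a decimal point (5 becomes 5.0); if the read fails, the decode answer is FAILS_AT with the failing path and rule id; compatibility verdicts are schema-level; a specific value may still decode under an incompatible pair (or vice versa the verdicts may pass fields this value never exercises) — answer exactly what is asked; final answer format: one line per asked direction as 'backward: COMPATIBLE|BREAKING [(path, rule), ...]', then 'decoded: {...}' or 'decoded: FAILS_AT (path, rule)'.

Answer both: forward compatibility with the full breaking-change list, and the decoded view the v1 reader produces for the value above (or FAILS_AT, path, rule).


forward: BREAKING [(version, R3)]; decoded: {"tags": [], "balance": -2.5, "active": false, "version": null, "blob": 0x00, "locale": null, "checksum": 0xFF}

the writer's type comes first in each Shipment pair
checking forward for Shipment: reader v1 against writer v2:
  tags: list<int64> -> list<int64>, writer optional; from tags
  balance: float64 -> float64, writer required; from balance
  active: bool -> bool, writer required; from active
  version: string -> int32, writer optional; from version
  blob: bytes -> bytes, writer required; from blob
  no writer field matches reader locale
  checksum: bytes -> bytes, writer required; from checksum
  leftover writer field: street
  violation R3 at version
  => forward: BREAKING (1)
migrating the Shipment value to v1:
  tags := []
  balance := -2.5
  active := false
  version := null (not supplied -> null)
  blob := 0x00
  locale := null (not supplied -> null)
  checksum := 0xFF
  writer street: unmatched, discarded
  => decoded: {"tags": [], "balance": -2.5, "active": false, "version": null, "blob": 0x00, "locale": null, "checksum": 0xFF}
the rest of the Shipment diff is inert for this question:
  added field street to record Shipment: required string, tag 34 (in v2 it sits immediately before balance) -> its effect on Shipment is confined to the backward direction, not asked
  field balance in record Shipment: optional changed to required -> its effect on Shipment is confined to the backward direction, not asked
  removed field locale from record Shipment -> inert for the asked Shipment verdict: nothing fires


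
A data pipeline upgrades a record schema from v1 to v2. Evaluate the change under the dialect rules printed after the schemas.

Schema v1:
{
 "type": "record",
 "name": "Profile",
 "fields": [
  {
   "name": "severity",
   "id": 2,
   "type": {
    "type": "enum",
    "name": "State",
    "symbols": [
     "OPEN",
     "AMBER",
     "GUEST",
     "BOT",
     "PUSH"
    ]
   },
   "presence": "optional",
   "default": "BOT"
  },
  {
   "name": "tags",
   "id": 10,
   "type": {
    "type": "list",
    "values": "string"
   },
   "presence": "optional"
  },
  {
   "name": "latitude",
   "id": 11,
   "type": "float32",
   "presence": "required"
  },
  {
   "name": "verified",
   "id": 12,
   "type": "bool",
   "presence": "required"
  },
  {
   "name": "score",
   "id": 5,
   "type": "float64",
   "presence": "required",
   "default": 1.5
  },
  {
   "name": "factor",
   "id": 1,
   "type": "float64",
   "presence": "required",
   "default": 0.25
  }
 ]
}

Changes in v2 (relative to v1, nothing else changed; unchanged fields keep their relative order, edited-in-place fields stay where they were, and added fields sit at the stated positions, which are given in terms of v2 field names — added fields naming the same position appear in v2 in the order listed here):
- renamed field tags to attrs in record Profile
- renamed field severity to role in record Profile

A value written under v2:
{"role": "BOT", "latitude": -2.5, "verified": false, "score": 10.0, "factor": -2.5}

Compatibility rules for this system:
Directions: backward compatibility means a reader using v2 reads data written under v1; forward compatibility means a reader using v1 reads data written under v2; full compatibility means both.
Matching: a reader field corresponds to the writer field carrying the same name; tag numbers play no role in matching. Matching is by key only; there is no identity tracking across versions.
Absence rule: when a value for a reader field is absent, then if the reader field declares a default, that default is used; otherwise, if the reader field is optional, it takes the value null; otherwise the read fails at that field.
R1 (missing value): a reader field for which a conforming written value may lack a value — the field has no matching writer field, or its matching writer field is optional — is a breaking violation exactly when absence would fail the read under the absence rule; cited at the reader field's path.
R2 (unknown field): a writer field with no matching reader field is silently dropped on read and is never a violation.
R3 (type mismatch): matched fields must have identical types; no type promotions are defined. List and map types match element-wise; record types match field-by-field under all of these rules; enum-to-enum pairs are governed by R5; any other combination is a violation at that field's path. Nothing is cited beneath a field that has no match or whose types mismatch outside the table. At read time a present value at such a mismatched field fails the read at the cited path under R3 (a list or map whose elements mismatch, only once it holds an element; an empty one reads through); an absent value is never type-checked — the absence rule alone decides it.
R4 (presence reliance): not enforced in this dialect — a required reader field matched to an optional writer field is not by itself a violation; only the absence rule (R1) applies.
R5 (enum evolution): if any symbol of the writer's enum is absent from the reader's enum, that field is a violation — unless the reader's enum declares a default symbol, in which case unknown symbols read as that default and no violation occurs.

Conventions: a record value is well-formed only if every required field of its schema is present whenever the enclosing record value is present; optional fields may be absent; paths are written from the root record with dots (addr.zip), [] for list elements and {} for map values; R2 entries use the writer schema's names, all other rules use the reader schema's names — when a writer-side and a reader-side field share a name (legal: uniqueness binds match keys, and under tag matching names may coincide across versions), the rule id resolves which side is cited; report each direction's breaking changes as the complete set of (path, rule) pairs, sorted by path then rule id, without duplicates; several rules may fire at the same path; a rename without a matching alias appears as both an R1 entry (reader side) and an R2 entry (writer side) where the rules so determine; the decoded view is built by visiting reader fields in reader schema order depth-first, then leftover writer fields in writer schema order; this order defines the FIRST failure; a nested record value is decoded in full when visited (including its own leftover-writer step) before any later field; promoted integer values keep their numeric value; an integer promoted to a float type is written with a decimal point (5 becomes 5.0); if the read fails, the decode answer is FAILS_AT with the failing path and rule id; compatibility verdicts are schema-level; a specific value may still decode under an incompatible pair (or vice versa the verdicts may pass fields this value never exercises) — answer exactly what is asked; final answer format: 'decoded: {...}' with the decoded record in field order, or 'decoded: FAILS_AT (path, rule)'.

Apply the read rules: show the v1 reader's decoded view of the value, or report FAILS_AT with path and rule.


decoded: {"severity": "BOT", "tags": null, "latitude": -2.5, "verified": false, "score": 10.0, "factor": -2.5}

arrows below run writer -> reader for Profile
decoding the Profile value with the v1 reader:
  severity := "BOT" (absent -> default)
  tags := null (absent, optional -> null)
  latitude := -2.5
  verified := false
  score := 10.0
  factor := -2.5
  writer role: unknown -> dropped
  => decoded: {"severity": "BOT", "tags": null, "latitude": -2.5, "verified": false, "score": 10.0, "factor": -2.5}
remaining Profile differences; none change what is asked:
  renamed field tags to attrs in record Profile -> triggers nothing under the printed rules; the Profile answer is the same either way
  renamed field severity to role in record Profile -> triggers nothing under the printed rules; the Profile answer is the same either way


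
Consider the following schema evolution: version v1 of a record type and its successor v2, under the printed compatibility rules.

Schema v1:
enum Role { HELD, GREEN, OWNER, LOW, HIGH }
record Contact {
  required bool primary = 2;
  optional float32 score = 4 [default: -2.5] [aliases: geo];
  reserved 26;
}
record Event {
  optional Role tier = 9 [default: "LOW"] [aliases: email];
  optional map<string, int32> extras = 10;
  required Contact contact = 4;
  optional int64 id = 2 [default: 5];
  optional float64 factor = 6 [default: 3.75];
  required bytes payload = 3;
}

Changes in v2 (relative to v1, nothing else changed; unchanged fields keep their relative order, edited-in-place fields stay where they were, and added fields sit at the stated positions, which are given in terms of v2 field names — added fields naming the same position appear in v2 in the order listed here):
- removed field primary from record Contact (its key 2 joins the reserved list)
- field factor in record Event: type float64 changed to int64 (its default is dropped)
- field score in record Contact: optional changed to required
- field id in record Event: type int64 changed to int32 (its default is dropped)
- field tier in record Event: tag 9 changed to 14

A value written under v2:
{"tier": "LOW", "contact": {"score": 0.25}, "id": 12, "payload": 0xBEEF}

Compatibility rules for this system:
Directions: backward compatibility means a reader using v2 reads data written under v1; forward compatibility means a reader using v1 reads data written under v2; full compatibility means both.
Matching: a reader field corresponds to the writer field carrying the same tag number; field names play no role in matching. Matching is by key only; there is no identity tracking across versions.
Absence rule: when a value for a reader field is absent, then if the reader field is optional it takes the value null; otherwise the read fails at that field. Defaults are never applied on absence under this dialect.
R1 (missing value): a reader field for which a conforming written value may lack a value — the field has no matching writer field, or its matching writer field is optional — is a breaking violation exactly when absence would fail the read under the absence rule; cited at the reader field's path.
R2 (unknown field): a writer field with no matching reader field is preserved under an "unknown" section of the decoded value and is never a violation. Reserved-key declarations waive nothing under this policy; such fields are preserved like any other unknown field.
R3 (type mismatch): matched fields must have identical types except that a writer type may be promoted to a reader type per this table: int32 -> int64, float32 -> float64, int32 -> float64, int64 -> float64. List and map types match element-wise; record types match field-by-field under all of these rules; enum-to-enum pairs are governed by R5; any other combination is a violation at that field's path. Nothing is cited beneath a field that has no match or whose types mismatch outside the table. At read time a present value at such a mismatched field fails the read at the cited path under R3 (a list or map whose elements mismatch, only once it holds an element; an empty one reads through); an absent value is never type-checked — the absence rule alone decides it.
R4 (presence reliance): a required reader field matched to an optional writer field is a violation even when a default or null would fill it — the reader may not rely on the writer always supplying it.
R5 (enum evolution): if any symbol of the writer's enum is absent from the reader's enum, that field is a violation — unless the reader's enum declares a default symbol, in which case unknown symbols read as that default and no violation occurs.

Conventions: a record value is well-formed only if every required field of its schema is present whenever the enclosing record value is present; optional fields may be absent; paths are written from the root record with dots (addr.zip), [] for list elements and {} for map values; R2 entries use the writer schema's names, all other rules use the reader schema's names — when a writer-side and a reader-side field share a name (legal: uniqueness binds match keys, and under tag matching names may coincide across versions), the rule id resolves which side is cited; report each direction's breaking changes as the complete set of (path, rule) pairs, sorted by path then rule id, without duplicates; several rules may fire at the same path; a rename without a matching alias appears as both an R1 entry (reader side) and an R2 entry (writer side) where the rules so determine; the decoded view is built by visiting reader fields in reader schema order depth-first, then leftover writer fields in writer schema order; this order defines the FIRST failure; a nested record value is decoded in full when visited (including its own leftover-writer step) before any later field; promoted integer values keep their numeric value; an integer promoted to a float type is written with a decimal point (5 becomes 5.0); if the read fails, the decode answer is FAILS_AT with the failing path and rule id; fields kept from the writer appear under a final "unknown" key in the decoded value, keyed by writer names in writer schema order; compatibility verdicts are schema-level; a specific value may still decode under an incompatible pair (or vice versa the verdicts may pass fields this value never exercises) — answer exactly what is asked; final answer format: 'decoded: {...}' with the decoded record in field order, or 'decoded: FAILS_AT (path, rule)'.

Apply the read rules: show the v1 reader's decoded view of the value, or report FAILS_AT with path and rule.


decoded: FAILS_AT (contact.primary, R1)

the writer's type comes first in each Event pair
migrating the Event value to v1:
  tier := null (absent, optional -> null)
  extras := null (absent, optional -> null)
  read fails at contact.primary under R1 (no fill)
  => FAILS_AT (contact.primary, R1)
the other Event changes do not affect what is asked:
  field factor in record Event: type float64 changed to int64 (its default is dropped) -> shifts the Event verdicts, not this decode
  field score in record Contact: optional changed to required -> shifts the Event verdicts, not this decode
  field id in record Event: type int64 changed to int32 (its default is dropped) -> shifts the Event verdicts, not this decode
  field tier in record Event: tag 9 changed to 14 -> triggers nothing under the printed rules; the Event answer is the same either way


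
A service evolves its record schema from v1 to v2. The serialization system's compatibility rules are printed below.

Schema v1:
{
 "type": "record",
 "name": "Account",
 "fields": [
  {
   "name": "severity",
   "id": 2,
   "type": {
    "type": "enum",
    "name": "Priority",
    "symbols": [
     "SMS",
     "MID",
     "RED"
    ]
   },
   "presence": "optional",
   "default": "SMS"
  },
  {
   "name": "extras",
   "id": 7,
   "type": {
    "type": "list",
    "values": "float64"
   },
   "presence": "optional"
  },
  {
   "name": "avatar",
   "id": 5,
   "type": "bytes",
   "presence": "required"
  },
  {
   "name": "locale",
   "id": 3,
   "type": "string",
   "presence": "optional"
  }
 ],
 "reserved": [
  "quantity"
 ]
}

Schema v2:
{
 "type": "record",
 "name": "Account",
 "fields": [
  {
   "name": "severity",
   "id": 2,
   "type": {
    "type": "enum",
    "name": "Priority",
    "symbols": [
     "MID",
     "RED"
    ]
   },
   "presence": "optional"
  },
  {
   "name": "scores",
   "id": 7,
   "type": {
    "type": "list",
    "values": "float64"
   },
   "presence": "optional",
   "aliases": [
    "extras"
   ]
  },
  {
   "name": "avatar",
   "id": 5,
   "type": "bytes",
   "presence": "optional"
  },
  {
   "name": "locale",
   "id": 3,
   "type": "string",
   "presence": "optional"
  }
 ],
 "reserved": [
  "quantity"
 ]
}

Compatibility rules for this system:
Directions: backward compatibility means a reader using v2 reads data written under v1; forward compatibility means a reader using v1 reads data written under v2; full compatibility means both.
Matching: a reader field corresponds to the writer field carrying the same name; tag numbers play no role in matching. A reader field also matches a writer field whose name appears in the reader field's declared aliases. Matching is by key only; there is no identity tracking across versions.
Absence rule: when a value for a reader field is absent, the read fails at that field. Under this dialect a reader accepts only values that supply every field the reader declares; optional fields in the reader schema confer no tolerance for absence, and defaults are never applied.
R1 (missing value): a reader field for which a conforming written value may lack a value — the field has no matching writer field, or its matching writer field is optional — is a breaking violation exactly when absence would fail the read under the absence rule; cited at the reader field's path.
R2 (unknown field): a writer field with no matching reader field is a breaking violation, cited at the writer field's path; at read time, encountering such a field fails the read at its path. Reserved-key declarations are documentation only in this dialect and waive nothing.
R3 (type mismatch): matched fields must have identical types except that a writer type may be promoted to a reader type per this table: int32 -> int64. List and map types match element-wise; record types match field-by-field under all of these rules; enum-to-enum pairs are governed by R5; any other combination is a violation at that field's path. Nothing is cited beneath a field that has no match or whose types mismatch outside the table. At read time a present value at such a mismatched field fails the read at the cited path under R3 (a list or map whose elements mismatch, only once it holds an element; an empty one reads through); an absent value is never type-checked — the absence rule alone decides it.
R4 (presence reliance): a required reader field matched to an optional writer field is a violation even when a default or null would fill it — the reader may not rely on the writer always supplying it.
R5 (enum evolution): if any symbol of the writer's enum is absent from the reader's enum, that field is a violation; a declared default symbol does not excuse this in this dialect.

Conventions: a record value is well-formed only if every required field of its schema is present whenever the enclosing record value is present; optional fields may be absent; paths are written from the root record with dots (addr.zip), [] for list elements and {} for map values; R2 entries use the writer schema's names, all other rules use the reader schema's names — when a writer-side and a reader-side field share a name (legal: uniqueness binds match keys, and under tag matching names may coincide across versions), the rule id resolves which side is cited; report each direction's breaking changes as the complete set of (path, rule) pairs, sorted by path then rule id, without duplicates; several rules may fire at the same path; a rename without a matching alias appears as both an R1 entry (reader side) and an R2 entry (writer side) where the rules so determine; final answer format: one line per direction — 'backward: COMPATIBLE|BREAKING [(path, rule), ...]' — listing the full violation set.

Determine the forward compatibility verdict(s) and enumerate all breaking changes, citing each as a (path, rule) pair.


the writer's type comes first in each Account pair
checking forward for Account: reader v1 against writer v2:
  writer optional, Priority -> Priority: reader severity maps from writer severity
  extras has no writer counterpart
  writer optional, bytes -> bytes: reader avatar maps from writer avatar
  writer optional, string -> string: reader locale maps from writer locale
  writer scores: unknown to reader
  rule R1 violated at avatar
  rule R4 violated at avatar
  rule R1 violated at extras
  rule R1 violated at locale
  rule R2 violated at scores
  rule R1 violated at severity
  forward on Account therefore BREAKING (6)
ruling out the remaining Account differences:
  enum Priority (field severity in record Account): symbol SMS removed (the field default referencing it is cleared) -> its effect on Account is confined to the backward direction, not asked

forward: BREAKING [(avatar, R1), (avatar, R4), (extras, R1), (locale, R1), (scores, R2), (severity, R1)]


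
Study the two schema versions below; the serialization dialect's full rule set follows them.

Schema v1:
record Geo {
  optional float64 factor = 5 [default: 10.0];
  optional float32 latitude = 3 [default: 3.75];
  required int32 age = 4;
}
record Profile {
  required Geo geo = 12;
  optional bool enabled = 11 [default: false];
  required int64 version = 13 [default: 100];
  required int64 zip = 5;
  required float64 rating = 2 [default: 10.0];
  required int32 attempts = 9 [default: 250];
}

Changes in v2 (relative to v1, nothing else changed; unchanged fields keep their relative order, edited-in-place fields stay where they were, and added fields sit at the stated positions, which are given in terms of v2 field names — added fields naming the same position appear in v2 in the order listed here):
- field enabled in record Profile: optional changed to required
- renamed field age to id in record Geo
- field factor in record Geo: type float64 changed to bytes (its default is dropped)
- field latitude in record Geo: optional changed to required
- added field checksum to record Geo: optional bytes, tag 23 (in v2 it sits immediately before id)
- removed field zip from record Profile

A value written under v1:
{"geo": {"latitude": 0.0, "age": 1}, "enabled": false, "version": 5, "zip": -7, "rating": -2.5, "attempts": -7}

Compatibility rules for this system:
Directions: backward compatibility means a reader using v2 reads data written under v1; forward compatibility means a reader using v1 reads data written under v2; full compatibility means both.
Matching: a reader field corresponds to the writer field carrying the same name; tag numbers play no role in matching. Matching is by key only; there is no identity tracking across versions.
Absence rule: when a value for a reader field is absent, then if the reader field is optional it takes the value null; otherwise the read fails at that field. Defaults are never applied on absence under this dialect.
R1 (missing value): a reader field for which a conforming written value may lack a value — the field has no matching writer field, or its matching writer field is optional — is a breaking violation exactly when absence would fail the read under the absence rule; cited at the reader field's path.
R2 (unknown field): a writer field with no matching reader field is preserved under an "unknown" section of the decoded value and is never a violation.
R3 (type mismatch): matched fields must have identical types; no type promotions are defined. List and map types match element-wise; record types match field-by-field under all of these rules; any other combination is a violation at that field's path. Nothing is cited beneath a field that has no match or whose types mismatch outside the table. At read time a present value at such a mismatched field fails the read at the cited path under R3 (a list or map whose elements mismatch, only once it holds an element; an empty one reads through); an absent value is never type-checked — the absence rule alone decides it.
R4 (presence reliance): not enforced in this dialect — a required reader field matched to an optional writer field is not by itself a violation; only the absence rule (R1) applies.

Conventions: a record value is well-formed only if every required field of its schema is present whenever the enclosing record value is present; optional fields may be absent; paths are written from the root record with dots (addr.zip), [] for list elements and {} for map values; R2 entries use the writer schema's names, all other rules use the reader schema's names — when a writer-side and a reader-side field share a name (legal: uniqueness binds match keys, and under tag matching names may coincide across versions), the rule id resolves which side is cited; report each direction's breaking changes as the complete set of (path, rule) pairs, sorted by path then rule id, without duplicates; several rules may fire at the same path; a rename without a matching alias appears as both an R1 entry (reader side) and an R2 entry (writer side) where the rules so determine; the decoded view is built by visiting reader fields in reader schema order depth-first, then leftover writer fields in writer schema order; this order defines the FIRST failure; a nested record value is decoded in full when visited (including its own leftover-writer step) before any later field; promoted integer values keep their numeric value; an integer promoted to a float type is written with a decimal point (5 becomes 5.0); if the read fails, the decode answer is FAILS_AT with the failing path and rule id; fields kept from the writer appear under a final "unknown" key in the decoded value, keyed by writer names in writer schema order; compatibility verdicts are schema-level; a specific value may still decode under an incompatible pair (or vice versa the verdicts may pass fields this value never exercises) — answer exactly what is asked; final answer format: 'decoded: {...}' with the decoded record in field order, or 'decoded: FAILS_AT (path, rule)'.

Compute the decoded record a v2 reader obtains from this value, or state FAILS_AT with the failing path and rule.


decoded: FAILS_AT (geo.id, R1)

the writer's type comes first in each Profile pair
decode (reader v2):
  geo.factor := null (absent, optional -> null)
  geo.latitude := 0.0
  geo.checksum := null (absent, optional -> null)
  read fails at geo.id under R1 (no fill)
  => FAILS_AT (geo.id, R1)
the other Profile changes do not affect what is asked:
  field enabled in record Profile: optional changed to required -> matters for Profile compatibility verdicts, not for this value's decode
  field factor in record Geo: type float64 changed to bytes (its default is dropped) -> matters for Profile compatibility verdicts, not for this value's decode
  field latitude in record Geo: optional changed to required -> matters for Profile compatibility verdicts, not for this value's decode
  added field checksum to record Geo: optional bytes, tag 23 (in v2 it sits immediately before id) -> no rule fires on it and the decoded Profile view is identical with or without it
  removed field zip from record Profile -> matters for Profile compatibility verdicts, not for this value's decode


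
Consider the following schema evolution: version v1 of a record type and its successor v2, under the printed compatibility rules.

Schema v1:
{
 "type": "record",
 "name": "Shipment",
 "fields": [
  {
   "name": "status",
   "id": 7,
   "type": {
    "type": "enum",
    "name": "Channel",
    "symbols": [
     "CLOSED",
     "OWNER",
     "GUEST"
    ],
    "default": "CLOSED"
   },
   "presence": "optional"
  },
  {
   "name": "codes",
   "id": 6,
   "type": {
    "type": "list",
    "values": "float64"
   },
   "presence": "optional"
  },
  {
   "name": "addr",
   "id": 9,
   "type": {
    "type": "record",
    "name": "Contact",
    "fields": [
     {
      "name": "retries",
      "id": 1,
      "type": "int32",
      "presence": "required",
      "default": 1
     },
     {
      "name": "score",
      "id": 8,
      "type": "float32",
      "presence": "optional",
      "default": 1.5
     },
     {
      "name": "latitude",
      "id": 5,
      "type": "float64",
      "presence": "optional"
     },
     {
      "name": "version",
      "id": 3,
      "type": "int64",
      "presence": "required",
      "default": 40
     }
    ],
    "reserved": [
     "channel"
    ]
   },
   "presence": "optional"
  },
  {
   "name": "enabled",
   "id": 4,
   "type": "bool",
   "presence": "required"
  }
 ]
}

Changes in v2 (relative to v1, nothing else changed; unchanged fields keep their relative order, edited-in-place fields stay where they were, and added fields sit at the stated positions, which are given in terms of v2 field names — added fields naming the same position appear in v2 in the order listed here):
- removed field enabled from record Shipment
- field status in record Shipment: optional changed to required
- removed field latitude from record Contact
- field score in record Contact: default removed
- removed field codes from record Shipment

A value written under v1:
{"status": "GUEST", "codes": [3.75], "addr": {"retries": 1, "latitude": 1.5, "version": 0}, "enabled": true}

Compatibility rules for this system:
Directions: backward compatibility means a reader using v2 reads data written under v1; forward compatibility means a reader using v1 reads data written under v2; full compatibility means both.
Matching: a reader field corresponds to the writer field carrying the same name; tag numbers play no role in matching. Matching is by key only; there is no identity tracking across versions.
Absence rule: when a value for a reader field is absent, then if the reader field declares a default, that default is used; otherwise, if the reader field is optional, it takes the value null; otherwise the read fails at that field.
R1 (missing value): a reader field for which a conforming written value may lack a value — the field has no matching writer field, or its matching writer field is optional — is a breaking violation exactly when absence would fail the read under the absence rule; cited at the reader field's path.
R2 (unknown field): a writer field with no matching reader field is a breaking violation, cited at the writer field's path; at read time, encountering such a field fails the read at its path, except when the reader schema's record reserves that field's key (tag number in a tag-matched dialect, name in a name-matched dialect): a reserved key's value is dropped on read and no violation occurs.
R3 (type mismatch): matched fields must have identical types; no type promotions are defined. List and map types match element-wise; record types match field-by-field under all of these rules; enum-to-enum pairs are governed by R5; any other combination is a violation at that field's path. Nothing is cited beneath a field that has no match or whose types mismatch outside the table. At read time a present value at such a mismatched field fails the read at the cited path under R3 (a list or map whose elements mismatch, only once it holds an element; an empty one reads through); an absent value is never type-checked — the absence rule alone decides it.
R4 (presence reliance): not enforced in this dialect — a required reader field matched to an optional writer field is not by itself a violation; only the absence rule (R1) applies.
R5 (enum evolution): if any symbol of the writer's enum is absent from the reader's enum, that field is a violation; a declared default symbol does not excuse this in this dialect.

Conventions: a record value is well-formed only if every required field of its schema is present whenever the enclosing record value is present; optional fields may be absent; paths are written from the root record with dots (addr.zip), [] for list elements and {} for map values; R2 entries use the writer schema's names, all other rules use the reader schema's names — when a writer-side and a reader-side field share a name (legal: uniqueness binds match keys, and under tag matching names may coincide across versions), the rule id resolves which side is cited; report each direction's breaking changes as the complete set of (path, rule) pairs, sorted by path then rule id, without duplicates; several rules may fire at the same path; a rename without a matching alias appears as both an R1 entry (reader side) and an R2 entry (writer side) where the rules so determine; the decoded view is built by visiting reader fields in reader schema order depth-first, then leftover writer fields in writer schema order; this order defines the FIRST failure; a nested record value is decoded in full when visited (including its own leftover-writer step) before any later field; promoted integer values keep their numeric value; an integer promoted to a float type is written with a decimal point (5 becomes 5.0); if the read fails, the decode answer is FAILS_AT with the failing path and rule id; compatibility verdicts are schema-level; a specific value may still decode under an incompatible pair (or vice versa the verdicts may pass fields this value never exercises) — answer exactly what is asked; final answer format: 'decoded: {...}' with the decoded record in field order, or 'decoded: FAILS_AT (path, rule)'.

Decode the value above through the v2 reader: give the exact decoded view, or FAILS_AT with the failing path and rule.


decoded: FAILS_AT (addr.latitude, R2)

each type pair in Shipment: writer, then reader
migrating the Shipment value to v2:
  status := "GUEST"
  addr.retries := 1
  addr.score := null (not supplied -> null)
  addr.version := 0
  read fails at addr.latitude under R2 (unknown field)
  => FAILS_AT (addr.latitude, R2)
the other Shipment changes do not affect what is asked:
  removed field enabled from record Shipment -> a verdict-level change on Shipment — the shown value reads the same
  field status in record Shipment: optional changed to required -> a verdict-level change on Shipment — the shown value reads the same
  field score in record Contact: default removed -> fires no rule on Shipment under this dialect and leaves the result unchanged
  removed field codes from record Shipment -> a verdict-level change on Shipment — the shown value reads the same
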